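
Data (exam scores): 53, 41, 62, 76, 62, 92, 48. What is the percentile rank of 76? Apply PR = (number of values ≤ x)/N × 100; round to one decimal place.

N = 7.
Strictly below 76: 5. Equal to 76: 1.
PR = 6/7 × 100 = 85.7

85.7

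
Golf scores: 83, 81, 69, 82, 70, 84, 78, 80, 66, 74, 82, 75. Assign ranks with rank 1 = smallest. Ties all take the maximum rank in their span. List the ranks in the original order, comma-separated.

Sorted (ascending): 66, 69, 70, 74, 75, 78, 80, 81, 82, 82, 83, 84
The 2 values of 82 occupy positions 9–10 → each gets rank 10.

11, 8, 2, 10, 3, 12, 6, 7, 1, 4, 10, 5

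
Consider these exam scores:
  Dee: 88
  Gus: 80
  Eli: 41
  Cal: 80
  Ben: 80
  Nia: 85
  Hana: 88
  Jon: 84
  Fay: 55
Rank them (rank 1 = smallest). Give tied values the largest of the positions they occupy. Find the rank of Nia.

7

Sorted (ascending): 41, 55, 80, 80, 80, 84, 85, 88, 88
The 3 values of 80 occupy positions 3–5 → each gets rank 5.
The 2 values of 88 occupy positions 8–9 → each gets rank 9.
Nia has value 85 → rank 7.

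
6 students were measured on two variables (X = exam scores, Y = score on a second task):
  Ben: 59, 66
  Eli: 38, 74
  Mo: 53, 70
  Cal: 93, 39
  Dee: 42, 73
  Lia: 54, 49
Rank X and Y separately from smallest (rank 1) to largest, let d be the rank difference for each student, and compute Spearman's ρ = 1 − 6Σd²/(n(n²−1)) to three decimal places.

-0.943

Ranks of variable 1: 5, 1, 3, 6, 2, 4
Ranks of variable 2: 3, 6, 4, 1, 5, 2
d = r₁ − r₂: 2, -5, -1, 5, -3, 2
d²: 4, 25, 1, 25, 9, 4; Σd² = 68
ρ = 1 − 6·68/(6·35) = 1 − 408/210 = -0.943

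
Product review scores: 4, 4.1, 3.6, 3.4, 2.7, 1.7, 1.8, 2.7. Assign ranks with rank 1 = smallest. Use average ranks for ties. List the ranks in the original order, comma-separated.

Sorted (ascending): 1.7, 1.8, 2.7, 2.7, 3.4, 3.6, 4, 4.1
The 2 values of 2.7 occupy positions 3–4 → average rank (3+4)/2 = 3.5.

7, 8, 6, 5, 3.5, 1, 2, 3.5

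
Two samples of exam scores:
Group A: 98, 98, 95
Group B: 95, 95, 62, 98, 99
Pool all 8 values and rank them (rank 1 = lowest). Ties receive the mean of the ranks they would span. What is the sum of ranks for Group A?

15

Sorted (ascending): 62, 95, 95, 95, 98, 98, 98, 99
The 3 values of 95 occupy positions 2–4 → average rank 3.
The 3 values of 98 occupy positions 5–7 → average rank 6.
Group A values → pooled ranks: 98→6, 98→6, 95→3
Rank sum = 6 + 6 + 3 = 15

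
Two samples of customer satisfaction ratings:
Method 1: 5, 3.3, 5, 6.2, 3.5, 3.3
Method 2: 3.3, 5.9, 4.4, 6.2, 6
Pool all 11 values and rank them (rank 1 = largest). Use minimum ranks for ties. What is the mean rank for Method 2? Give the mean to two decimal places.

Sorted (descending): 6.2, 6.2, 6, 5.9, 5, 5, 4.4, 3.5, 3.3, 3.3, 3.3
The 2 values of 6.2 occupy positions 1–2 → each gets rank 1.
The 2 values of 5 occupy positions 5–6 → each gets rank 5.
The 3 values of 3.3 occupy positions 9–11 → each gets rank 9.
Method 2 values → pooled ranks: 3.3→9, 5.9→4, 4.4→7, 6.2→1, 6→3
Mean rank = (9 + 4 + 7 + 1 + 3) / 5 = 4.80

4.80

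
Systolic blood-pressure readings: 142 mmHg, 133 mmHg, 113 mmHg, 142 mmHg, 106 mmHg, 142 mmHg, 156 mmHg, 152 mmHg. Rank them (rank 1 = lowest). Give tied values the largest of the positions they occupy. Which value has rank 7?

Sorted (ascending): 106, 113, 133, 142, 142, 142, 152, 156
The 3 values of 142 occupy positions 4–6 → each gets rank 6.
Rank 7 → value 152.

152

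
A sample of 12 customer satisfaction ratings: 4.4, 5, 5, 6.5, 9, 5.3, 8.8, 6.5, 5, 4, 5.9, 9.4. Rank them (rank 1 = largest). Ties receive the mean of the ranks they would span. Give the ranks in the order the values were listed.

11, 9, 9, 4.5, 2, 7, 3, 4.5, 9, 12, 6, 1

Sorted (descending): 9.4, 9, 8.8, 6.5, 6.5, 5.9, 5.3, 5, 5, 5, 4.4, 4
The 2 values of 6.5 occupy positions 4–5 → average rank (4+5)/2 = 4.5.
The 3 values of 5 occupy positions 8–10 → average rank 9.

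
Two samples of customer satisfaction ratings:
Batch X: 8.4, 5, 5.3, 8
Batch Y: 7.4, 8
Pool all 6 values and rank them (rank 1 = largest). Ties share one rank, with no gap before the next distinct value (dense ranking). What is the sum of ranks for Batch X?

12

Sorted (descending): 8.4, 8, 8, 7.4, 5.3, 5
The 2 values of 8 share dense rank 2.
Remaining distinct values take the next consecutive integers.
Batch X values → pooled ranks: 8.4→1, 5→5, 5.3→4, 8→2
Rank sum = 1 + 5 + 4 + 2 = 12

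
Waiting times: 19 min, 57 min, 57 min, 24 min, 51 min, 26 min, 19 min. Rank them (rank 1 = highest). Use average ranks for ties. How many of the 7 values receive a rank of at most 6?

Sorted (descending): 57, 57, 51, 26, 24, 19, 19
The 2 values of 57 occupy positions 1–2 → average rank (1+2)/2 = 1.5.
The 2 values of 19 occupy positions 6–7 → average rank (6+7)/2 = 6.5.
Ranks ≤ 6: {1.5, 1.5, 3, 4, 5} → 5 values.

5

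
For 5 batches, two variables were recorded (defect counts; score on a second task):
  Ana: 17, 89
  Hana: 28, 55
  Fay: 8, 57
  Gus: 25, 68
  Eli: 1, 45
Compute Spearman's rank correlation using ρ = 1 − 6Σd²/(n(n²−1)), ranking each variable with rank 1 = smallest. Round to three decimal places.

0.300

Ranks of variable 1: 3, 5, 2, 4, 1
Ranks of variable 2: 5, 2, 3, 4, 1
d = r₁ − r₂: -2, 3, -1, 0, 0
d²: 4, 9, 1, 0, 0; Σd² = 14
ρ = 1 − 6·14/(5·24) = 1 − 84/120 = 0.300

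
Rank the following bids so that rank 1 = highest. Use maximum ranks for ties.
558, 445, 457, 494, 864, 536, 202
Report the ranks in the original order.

2, 6, 5, 4, 1, 3, 7

Sorted (descending): 864, 558, 536, 494, 457, 445, 202
No ties — each value takes its position as its rank.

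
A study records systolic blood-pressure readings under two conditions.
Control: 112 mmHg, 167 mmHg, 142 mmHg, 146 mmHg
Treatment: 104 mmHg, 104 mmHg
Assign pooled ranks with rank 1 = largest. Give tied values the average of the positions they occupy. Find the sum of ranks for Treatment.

11

Sorted (descending): 167, 146, 142, 112, 104, 104
The 2 values of 104 occupy positions 5–6 → average rank (5+6)/2 = 5.5.
Treatment values → pooled ranks: 104→5.5, 104→5.5
Rank sum = 5.5 + 5.5 = 11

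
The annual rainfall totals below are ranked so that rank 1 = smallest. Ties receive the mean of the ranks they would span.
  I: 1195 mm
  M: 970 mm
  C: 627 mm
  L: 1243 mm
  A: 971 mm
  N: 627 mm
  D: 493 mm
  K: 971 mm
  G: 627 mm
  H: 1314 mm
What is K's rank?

Sorted (ascending): 493, 627, 627, 627, 970, 971, 971, 1195, 1243, 1314
The 3 values of 627 occupy positions 2–4 → average rank 3.
The 2 values of 971 occupy positions 6–7 → average rank (6+7)/2 = 6.5.
K has value 971 mm → rank 6.5.

6.5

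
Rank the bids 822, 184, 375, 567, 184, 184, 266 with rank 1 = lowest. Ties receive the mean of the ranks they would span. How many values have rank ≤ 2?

3

Sorted (ascending): 184, 184, 184, 266, 375, 567, 822
The 3 values of 184 occupy positions 1–3 → average rank 2.
Ranks ≤ 2: {2, 2, 2} → 3 values.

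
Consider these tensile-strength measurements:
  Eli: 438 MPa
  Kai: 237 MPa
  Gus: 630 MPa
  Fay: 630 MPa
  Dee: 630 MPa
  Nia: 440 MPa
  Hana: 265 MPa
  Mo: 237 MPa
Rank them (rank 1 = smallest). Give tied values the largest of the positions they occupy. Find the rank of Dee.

Sorted (ascending): 237, 237, 265, 438, 440, 630, 630, 630
The 2 values of 237 occupy positions 1–2 → each gets rank 2.
The 3 values of 630 occupy positions 6–8 → each gets rank 8.
Dee has value 630 MPa → rank 8.

8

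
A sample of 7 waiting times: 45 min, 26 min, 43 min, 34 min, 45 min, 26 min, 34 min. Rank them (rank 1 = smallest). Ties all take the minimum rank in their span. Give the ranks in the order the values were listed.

6, 1, 5, 3, 6, 1, 3

Sorted (ascending): 26, 26, 34, 34, 43, 45, 45
The 2 values of 26 occupy positions 1–2 → each gets rank 1.
The 2 values of 34 occupy positions 3–4 → each gets rank 3.
The 2 values of 45 occupy positions 6–7 → each gets rank 6.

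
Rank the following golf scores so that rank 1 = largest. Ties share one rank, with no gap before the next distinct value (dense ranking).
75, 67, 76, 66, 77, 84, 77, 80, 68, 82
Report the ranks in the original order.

Sorted (descending): 84, 82, 80, 77, 77, 76, 75, 68, 67, 66
The 2 values of 77 share dense rank 4.
Remaining distinct values take the next consecutive integers.

6, 8, 5, 9, 4, 1, 4, 3, 7, 2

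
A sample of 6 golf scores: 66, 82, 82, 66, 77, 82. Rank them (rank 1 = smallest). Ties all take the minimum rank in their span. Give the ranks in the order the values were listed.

1, 4, 4, 1, 3, 4

Sorted (ascending): 66, 66, 77, 82, 82, 82
The 2 values of 66 occupy positions 1–2 → each gets rank 1.
The 3 values of 82 occupy positions 4–6 → each gets rank 4.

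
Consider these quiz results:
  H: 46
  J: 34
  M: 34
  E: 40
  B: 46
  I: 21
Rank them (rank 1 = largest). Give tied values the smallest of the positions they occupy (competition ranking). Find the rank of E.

Sorted (descending): 46, 46, 40, 34, 34, 21
The 2 values of 46 occupy positions 1–2 → each gets rank 1.
The 2 values of 34 occupy positions 4–5 → each gets rank 4.
E has value 40 → rank 3.

3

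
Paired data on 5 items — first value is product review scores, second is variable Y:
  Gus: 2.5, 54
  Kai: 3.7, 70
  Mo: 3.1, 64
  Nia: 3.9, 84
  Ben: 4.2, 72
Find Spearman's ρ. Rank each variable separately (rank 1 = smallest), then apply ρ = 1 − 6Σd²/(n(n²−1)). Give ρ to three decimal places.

Ranks of variable 1: 1, 3, 2, 4, 5
Ranks of variable 2: 1, 3, 2, 5, 4
d = r₁ − r₂: 0, 0, 0, -1, 1
d²: 0, 0, 0, 1, 1; Σd² = 2
ρ = 1 − 6·2/(5·24) = 1 − 12/120 = 0.900

0.900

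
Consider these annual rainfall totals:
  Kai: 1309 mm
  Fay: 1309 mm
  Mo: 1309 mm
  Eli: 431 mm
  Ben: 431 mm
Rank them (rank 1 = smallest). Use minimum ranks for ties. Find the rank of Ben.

1

Sorted (ascending): 431, 431, 1309, 1309, 1309
The 2 values of 431 occupy positions 1–2 → each gets rank 1.
The 3 values of 1309 occupy positions 3–5 → each gets rank 3.
Ben has value 431 mm → rank 1.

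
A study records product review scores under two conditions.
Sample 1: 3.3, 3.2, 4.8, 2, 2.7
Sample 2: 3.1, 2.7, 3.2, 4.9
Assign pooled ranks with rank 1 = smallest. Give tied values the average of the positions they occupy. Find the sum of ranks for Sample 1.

Sorted (ascending): 2, 2.7, 2.7, 3.1, 3.2, 3.2, 3.3, 4.8, 4.9
The 2 values of 2.7 occupy positions 2–3 → average rank (2+3)/2 = 2.5.
The 2 values of 3.2 occupy positions 5–6 → average rank (5+6)/2 = 5.5.
Sample 1 values → pooled ranks: 3.3→7, 3.2→5.5, 4.8→8, 2→1, 2.7→2.5
Rank sum = 7 + 5.5 + 8 + 1 + 2.5 = 24

24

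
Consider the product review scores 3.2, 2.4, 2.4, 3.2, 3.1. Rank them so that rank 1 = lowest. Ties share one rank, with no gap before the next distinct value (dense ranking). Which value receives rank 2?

3.1

Sorted (ascending): 2.4, 2.4, 3.1, 3.2, 3.2
The 2 values of 2.4 share dense rank 1.
The 2 values of 3.2 share dense rank 3.
Remaining distinct values take the next consecutive integers.
Rank 2 → value 3.1.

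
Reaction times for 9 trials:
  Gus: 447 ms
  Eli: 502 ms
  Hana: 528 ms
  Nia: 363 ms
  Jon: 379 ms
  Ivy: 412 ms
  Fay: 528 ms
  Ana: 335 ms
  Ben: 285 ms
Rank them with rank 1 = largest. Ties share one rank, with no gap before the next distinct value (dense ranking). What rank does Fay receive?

Sorted (descending): 528, 528, 502, 447, 412, 379, 363, 335, 285
The 2 values of 528 share dense rank 1.
Remaining distinct values take the next consecutive integers.
Fay has value 528 ms → rank 1.

1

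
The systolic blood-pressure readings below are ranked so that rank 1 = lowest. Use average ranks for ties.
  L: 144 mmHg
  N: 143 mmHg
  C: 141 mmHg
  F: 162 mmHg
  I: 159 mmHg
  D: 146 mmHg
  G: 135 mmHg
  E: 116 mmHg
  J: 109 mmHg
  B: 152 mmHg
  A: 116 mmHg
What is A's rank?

2.5

Sorted (ascending): 109, 116, 116, 135, 141, 143, 144, 146, 152, 159, 162
The 2 values of 116 occupy positions 2–3 → average rank (2+3)/2 = 2.5.
A has value 116 mmHg → rank 2.5.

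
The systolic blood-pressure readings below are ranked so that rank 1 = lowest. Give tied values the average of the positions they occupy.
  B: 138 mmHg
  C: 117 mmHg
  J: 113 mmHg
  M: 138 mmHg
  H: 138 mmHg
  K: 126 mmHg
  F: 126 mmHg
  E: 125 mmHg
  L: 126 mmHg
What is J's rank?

1

Sorted (ascending): 113, 117, 125, 126, 126, 126, 138, 138, 138
The 3 values of 126 occupy positions 4–6 → average rank 5.
The 3 values of 138 occupy positions 7–9 → average rank 8.
J has value 113 mmHg → rank 1.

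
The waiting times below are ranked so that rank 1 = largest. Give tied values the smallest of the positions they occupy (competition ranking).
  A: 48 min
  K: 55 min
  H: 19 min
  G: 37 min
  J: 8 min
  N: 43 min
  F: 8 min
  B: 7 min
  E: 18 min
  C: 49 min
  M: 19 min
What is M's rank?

6

Sorted (descending): 55, 49, 48, 43, 37, 19, 19, 18, 8, 8, 7
The 2 values of 19 occupy positions 6–7 → each gets rank 6.
The 2 values of 8 occupy positions 9–10 → each gets rank 9.
M has value 19 min → rank 6.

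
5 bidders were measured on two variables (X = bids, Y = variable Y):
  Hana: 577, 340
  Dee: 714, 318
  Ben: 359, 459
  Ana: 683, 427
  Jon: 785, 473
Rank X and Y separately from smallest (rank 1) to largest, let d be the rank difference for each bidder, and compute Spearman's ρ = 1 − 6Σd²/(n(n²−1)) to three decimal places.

Ranks of variable 1: 2, 4, 1, 3, 5
Ranks of variable 2: 2, 1, 4, 3, 5
d = r₁ − r₂: 0, 3, -3, 0, 0
d²: 0, 9, 9, 0, 0; Σd² = 18
ρ = 1 − 6·18/(5·24) = 1 − 108/120 = 0.100

0.100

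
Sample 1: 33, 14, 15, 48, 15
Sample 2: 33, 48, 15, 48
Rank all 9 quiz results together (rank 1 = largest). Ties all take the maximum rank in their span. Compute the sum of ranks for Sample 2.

19

Sorted (descending): 48, 48, 48, 33, 33, 15, 15, 15, 14
The 3 values of 48 occupy positions 1–3 → each gets rank 3.
The 2 values of 33 occupy positions 4–5 → each gets rank 5.
The 3 values of 15 occupy positions 6–8 → each gets rank 8.
Sample 2 values → pooled ranks: 33→5, 48→3, 15→8, 48→3
Rank sum = 5 + 3 + 8 + 3 = 19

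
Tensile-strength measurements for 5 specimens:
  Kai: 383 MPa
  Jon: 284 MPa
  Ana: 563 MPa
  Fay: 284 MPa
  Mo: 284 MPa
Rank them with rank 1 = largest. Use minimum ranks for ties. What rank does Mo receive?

3

Sorted (descending): 563, 383, 284, 284, 284
The 3 values of 284 occupy positions 3–5 → each gets rank 3.
Mo has value 284 MPa → rank 3.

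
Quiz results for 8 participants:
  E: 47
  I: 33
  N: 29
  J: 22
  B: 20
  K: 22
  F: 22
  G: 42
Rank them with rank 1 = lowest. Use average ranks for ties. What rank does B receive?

1

Sorted (ascending): 20, 22, 22, 22, 29, 33, 42, 47
The 3 values of 22 occupy positions 2–4 → average rank 3.
B has value 20 → rank 1.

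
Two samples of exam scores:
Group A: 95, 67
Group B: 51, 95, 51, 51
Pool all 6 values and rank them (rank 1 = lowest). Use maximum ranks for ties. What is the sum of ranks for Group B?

Sorted (ascending): 51, 51, 51, 67, 95, 95
The 3 values of 51 occupy positions 1–3 → each gets rank 3.
The 2 values of 95 occupy positions 5–6 → each gets rank 6.
Group B values → pooled ranks: 51→3, 95→6, 51→3, 51→3
Rank sum = 3 + 6 + 3 + 3 = 15

15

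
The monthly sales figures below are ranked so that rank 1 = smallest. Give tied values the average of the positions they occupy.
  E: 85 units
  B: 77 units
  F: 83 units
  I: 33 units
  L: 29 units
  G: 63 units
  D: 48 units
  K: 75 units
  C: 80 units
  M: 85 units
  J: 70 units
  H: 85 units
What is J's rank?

5

Sorted (ascending): 29, 33, 48, 63, 70, 75, 77, 80, 83, 85, 85, 85
The 3 values of 85 occupy positions 10–12 → average rank 11.
J has value 70 units → rank 5.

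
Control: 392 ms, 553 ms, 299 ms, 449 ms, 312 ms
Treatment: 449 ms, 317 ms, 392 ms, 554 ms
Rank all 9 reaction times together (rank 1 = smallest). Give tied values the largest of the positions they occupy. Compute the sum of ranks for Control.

23

Sorted (ascending): 299, 312, 317, 392, 392, 449, 449, 553, 554
The 2 values of 392 occupy positions 4–5 → each gets rank 5.
The 2 values of 449 occupy positions 6–7 → each gets rank 7.
Control values → pooled ranks: 392→5, 553→8, 299→1, 449→7, 312→2
Rank sum = 5 + 8 + 1 + 7 + 2 = 23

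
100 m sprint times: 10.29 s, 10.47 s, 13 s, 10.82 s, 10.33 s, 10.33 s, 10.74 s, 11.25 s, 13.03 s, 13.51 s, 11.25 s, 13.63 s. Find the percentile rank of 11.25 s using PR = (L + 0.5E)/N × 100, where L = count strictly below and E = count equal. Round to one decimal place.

N = 12.
Strictly below 11.25: 6. Equal to 11.25: 2.
PR = (6 + 0.5·2)/12 × 100 = 58.3

58.3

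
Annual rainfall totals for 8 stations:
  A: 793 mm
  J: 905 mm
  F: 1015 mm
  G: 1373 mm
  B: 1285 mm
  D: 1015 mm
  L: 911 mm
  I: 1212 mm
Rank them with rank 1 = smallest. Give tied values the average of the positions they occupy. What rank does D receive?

Sorted (ascending): 793, 905, 911, 1015, 1015, 1212, 1285, 1373
The 2 values of 1015 occupy positions 4–5 → average rank (4+5)/2 = 4.5.
D has value 1015 mm → rank 4.5.

4.5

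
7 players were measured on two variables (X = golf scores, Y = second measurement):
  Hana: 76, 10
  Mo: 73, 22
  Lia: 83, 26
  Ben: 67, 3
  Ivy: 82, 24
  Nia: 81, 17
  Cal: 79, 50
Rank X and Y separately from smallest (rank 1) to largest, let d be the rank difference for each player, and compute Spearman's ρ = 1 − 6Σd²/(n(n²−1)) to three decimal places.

Ranks of variable 1: 3, 2, 7, 1, 6, 5, 4
Ranks of variable 2: 2, 4, 6, 1, 5, 3, 7
d = r₁ − r₂: 1, -2, 1, 0, 1, 2, -3
d²: 1, 4, 1, 0, 1, 4, 9; Σd² = 20
ρ = 1 − 6·20/(7·48) = 1 − 120/336 = 0.643

0.643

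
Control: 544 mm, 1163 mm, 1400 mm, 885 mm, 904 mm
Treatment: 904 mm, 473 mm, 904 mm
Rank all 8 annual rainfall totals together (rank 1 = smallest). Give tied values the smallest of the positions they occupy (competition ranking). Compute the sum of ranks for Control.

24

Sorted (ascending): 473, 544, 885, 904, 904, 904, 1163, 1400
The 3 values of 904 occupy positions 4–6 → each gets rank 4.
Control values → pooled ranks: 544→2, 1163→7, 1400→8, 885→3, 904→4
Rank sum = 2 + 7 + 8 + 3 + 4 = 24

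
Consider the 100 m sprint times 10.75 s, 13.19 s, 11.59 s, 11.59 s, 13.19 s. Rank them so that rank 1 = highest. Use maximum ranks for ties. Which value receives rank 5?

Sorted (descending): 13.19, 13.19, 11.59, 11.59, 10.75
The 2 values of 13.19 occupy positions 1–2 → each gets rank 2.
The 2 values of 11.59 occupy positions 3–4 → each gets rank 4.
Rank 5 → value 10.75.

10.75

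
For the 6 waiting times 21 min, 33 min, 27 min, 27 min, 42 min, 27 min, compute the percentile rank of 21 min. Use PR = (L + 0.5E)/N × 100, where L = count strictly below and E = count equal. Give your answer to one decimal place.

8.3

N = 6.
Strictly below 21: 0. Equal to 21: 1.
PR = (0 + 0.5·1)/6 × 100 = 8.3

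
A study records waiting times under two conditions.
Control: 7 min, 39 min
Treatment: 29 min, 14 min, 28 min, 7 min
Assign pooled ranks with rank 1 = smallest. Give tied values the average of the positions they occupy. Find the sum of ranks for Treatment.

13.5

Sorted (ascending): 7, 7, 14, 28, 29, 39
The 2 values of 7 occupy positions 1–2 → average rank (1+2)/2 = 1.5.
Treatment values → pooled ranks: 29→5, 14→3, 28→4, 7→1.5
Rank sum = 5 + 3 + 4 + 1.5 = 13.5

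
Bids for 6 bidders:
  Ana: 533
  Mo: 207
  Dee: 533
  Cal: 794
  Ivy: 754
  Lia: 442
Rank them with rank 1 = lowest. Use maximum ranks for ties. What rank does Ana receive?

4

Sorted (ascending): 207, 442, 533, 533, 754, 794
The 2 values of 533 occupy positions 3–4 → each gets rank 4.
Ana has value 533 → rank 4.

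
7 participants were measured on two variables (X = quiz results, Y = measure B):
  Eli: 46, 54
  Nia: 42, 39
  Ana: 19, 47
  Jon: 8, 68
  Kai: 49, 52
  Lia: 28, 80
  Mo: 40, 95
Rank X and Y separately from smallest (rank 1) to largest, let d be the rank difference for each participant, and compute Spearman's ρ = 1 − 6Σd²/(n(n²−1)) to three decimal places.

Ranks of variable 1: 6, 5, 2, 1, 7, 3, 4
Ranks of variable 2: 4, 1, 2, 5, 3, 6, 7
d = r₁ − r₂: 2, 4, 0, -4, 4, -3, -3
d²: 4, 16, 0, 16, 16, 9, 9; Σd² = 70
ρ = 1 − 6·70/(7·48) = 1 − 420/336 = -0.250

-0.250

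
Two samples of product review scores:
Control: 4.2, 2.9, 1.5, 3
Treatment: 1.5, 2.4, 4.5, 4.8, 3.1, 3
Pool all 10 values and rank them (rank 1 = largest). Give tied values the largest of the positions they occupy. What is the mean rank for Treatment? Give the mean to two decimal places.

Sorted (descending): 4.8, 4.5, 4.2, 3.1, 3, 3, 2.9, 2.4, 1.5, 1.5
The 2 values of 3 occupy positions 5–6 → each gets rank 6.
The 2 values of 1.5 occupy positions 9–10 → each gets rank 10.
Treatment values → pooled ranks: 1.5→10, 2.4→8, 4.5→2, 4.8→1, 3.1→4, 3→6
Mean rank = (10 + 8 + 2 + 1 + 4 + 6) / 6 = 5.17

5.17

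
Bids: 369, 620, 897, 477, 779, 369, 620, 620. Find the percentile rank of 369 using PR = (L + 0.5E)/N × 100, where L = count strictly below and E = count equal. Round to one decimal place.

N = 8.
Strictly below 369: 0. Equal to 369: 2.
PR = (0 + 0.5·2)/8 × 100 = 12.5

12.5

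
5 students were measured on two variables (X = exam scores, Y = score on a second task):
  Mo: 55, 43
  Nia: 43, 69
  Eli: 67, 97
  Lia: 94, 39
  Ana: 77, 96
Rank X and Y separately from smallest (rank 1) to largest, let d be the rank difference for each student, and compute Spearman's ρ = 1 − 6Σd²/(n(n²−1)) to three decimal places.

-0.200

Ranks of variable 1: 2, 1, 3, 5, 4
Ranks of variable 2: 2, 3, 5, 1, 4
d = r₁ − r₂: 0, -2, -2, 4, 0
d²: 0, 4, 4, 16, 0; Σd² = 24
ρ = 1 − 6·24/(5·24) = 1 − 144/120 = -0.200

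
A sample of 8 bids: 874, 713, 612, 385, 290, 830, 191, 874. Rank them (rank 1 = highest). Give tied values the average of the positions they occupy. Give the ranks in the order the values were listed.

1.5, 4, 5, 6, 7, 3, 8, 1.5

Sorted (descending): 874, 874, 830, 713, 612, 385, 290, 191
The 2 values of 874 occupy positions 1–2 → average rank (1+2)/2 = 1.5.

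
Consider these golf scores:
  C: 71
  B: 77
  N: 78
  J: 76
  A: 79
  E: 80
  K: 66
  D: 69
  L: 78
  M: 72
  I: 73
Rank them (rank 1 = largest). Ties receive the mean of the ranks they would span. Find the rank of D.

Sorted (descending): 80, 79, 78, 78, 77, 76, 73, 72, 71, 69, 66
The 2 values of 78 occupy positions 3–4 → average rank (3+4)/2 = 3.5.
D has value 69 → rank 10.

10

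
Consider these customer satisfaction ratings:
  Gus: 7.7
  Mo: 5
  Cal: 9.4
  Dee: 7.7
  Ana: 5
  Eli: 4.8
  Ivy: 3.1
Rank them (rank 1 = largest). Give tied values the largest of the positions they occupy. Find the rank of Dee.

Sorted (descending): 9.4, 7.7, 7.7, 5, 5, 4.8, 3.1
The 2 values of 7.7 occupy positions 2–3 → each gets rank 3.
The 2 values of 5 occupy positions 4–5 → each gets rank 5.
Dee has value 7.7 → rank 3.

3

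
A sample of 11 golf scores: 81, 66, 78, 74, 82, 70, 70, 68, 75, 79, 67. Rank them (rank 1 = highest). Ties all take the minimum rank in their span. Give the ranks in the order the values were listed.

2, 11, 4, 6, 1, 7, 7, 9, 5, 3, 10

Sorted (descending): 82, 81, 79, 78, 75, 74, 70, 70, 68, 67, 66
The 2 values of 70 occupy positions 7–8 → each gets rank 7.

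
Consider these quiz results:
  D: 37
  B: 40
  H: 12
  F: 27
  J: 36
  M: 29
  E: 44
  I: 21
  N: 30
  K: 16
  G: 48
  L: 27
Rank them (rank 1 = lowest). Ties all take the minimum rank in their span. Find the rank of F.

Sorted (ascending): 12, 16, 21, 27, 27, 29, 30, 36, 37, 40, 44, 48
The 2 values of 27 occupy positions 4–5 → each gets rank 4.
F has value 27 → rank 4.

4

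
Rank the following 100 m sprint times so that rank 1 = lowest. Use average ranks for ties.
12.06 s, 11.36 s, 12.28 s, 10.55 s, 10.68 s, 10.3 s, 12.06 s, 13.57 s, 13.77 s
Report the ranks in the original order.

5.5, 4, 7, 2, 3, 1, 5.5, 8, 9

Sorted (ascending): 10.3, 10.55, 10.68, 11.36, 12.06, 12.06, 12.28, 13.57, 13.77
The 2 values of 12.06 occupy positions 5–6 → average rank (5+6)/2 = 5.5.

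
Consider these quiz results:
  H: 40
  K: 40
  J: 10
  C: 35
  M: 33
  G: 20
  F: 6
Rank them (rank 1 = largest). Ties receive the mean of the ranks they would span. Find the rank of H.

1.5

Sorted (descending): 40, 40, 35, 33, 20, 10, 6
The 2 values of 40 occupy positions 1–2 → average rank (1+2)/2 = 1.5.
H has value 40 → rank 1.5.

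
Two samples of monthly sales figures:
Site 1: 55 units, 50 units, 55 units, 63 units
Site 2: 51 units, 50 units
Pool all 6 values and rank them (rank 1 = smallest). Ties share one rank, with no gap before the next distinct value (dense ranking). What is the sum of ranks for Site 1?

Sorted (ascending): 50, 50, 51, 55, 55, 63
The 2 values of 50 share dense rank 1.
The 2 values of 55 share dense rank 3.
Remaining distinct values take the next consecutive integers.
Site 1 values → pooled ranks: 55→3, 50→1, 55→3, 63→4
Rank sum = 3 + 1 + 3 + 4 = 11

11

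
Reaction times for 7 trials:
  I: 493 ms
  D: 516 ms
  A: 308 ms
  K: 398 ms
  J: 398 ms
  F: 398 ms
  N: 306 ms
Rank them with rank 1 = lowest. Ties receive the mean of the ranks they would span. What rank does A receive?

2

Sorted (ascending): 306, 308, 398, 398, 398, 493, 516
The 3 values of 398 occupy positions 3–5 → average rank 4.
A has value 308 ms → rank 2.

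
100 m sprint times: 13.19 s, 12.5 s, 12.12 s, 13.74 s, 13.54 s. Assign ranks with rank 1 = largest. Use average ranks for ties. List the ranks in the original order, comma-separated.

3, 4, 5, 1, 2

Sorted (descending): 13.74, 13.54, 13.19, 12.5, 12.12
No ties — each value takes its position as its rank.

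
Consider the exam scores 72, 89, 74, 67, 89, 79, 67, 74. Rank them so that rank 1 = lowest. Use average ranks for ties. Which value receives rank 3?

72

Sorted (ascending): 67, 67, 72, 74, 74, 79, 89, 89
The 2 values of 67 occupy positions 1–2 → average rank (1+2)/2 = 1.5.
The 2 values of 74 occupy positions 4–5 → average rank (4+5)/2 = 4.5.
The 2 values of 89 occupy positions 7–8 → average rank (7+8)/2 = 7.5.
Rank 3 → value 72.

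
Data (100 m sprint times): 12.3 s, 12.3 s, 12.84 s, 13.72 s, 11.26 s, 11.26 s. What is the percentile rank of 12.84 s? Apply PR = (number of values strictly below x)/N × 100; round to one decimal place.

N = 6.
Strictly below 12.84: 4. Equal to 12.84: 1.
PR = 4/6 × 100 = 66.7

66.7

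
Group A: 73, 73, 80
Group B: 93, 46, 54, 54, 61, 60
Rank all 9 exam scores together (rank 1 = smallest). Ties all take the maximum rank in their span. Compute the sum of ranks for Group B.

Sorted (ascending): 46, 54, 54, 60, 61, 73, 73, 80, 93
The 2 values of 54 occupy positions 2–3 → each gets rank 3.
The 2 values of 73 occupy positions 6–7 → each gets rank 7.
Group B values → pooled ranks: 93→9, 46→1, 54→3, 54→3, 61→5, 60→4
Rank sum = 9 + 1 + 3 + 3 + 5 + 4 = 25

25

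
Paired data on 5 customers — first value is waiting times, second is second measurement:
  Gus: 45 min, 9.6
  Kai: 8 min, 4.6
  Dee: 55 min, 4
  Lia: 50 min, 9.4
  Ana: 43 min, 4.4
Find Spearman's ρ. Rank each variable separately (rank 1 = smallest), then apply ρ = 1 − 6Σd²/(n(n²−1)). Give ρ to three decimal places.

Ranks of variable 1: 3, 1, 5, 4, 2
Ranks of variable 2: 5, 3, 1, 4, 2
d = r₁ − r₂: -2, -2, 4, 0, 0
d²: 4, 4, 16, 0, 0; Σd² = 24
ρ = 1 − 6·24/(5·24) = 1 − 144/120 = -0.200

-0.200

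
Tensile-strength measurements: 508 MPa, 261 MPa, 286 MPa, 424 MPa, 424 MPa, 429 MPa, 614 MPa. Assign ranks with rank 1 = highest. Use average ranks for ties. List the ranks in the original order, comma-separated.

Sorted (descending): 614, 508, 429, 424, 424, 286, 261
The 2 values of 424 occupy positions 4–5 → average rank (4+5)/2 = 4.5.

2, 7, 6, 4.5, 4.5, 3, 1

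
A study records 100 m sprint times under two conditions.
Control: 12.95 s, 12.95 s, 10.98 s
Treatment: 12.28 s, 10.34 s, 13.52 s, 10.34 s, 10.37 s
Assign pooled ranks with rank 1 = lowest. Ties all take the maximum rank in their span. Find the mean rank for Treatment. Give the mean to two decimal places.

4.00

Sorted (ascending): 10.34, 10.34, 10.37, 10.98, 12.28, 12.95, 12.95, 13.52
The 2 values of 10.34 occupy positions 1–2 → each gets rank 2.
The 2 values of 12.95 occupy positions 6–7 → each gets rank 7.
Treatment values → pooled ranks: 12.28→5, 10.34→2, 13.52→8, 10.34→2, 10.37→3
Mean rank = (5 + 2 + 8 + 2 + 3) / 5 = 4.00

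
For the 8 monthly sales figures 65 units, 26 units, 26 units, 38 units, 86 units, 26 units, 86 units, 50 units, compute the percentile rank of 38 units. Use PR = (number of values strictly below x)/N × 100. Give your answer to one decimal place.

37.5

N = 8.
Strictly below 38: 3. Equal to 38: 1.
PR = 3/8 × 100 = 37.5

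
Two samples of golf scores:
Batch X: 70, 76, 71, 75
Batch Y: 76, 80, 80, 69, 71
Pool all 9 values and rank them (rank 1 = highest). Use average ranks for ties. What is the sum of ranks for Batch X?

23

Sorted (descending): 80, 80, 76, 76, 75, 71, 71, 70, 69
The 2 values of 80 occupy positions 1–2 → average rank (1+2)/2 = 1.5.
The 2 values of 76 occupy positions 3–4 → average rank (3+4)/2 = 3.5.
The 2 values of 71 occupy positions 6–7 → average rank (6+7)/2 = 6.5.
Batch X values → pooled ranks: 70→8, 76→3.5, 71→6.5, 75→5
Rank sum = 8 + 3.5 + 6.5 + 5 = 23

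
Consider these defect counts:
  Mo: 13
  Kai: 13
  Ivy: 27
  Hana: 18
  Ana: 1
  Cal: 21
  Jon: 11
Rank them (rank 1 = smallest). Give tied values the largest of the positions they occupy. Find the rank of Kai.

4

Sorted (ascending): 1, 11, 13, 13, 18, 21, 27
The 2 values of 13 occupy positions 3–4 → each gets rank 4.
Kai has value 13 → rank 4.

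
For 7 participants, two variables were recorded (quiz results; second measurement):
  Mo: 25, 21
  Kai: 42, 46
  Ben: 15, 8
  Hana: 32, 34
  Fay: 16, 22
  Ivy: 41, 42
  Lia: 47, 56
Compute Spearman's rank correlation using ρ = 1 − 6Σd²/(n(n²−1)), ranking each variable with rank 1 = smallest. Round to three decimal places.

0.964

Ranks of variable 1: 3, 6, 1, 4, 2, 5, 7
Ranks of variable 2: 2, 6, 1, 4, 3, 5, 7
d = r₁ − r₂: 1, 0, 0, 0, -1, 0, 0
d²: 1, 0, 0, 0, 1, 0, 0; Σd² = 2
ρ = 1 − 6·2/(7·48) = 1 − 12/336 = 0.964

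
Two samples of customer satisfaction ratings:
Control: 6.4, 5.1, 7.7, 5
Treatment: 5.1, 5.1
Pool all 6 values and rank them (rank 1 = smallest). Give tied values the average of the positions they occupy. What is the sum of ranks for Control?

15

Sorted (ascending): 5, 5.1, 5.1, 5.1, 6.4, 7.7
The 3 values of 5.1 occupy positions 2–4 → average rank 3.
Control values → pooled ranks: 6.4→5, 5.1→3, 7.7→6, 5→1
Rank sum = 5 + 3 + 6 + 1 = 15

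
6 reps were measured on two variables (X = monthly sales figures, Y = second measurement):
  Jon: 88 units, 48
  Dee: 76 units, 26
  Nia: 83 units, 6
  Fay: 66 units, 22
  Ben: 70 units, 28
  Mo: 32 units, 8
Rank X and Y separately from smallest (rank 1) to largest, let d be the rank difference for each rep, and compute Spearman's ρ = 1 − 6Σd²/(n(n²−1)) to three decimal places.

Ranks of variable 1: 6, 4, 5, 2, 3, 1
Ranks of variable 2: 6, 4, 1, 3, 5, 2
d = r₁ − r₂: 0, 0, 4, -1, -2, -1
d²: 0, 0, 16, 1, 4, 1; Σd² = 22
ρ = 1 − 6·22/(6·35) = 1 − 132/210 = 0.371

0.371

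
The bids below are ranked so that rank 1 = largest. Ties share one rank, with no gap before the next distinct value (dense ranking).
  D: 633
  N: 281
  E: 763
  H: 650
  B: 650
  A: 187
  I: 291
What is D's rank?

3

Sorted (descending): 763, 650, 650, 633, 291, 281, 187
The 2 values of 650 share dense rank 2.
Remaining distinct values take the next consecutive integers.
D has value 633 → rank 3.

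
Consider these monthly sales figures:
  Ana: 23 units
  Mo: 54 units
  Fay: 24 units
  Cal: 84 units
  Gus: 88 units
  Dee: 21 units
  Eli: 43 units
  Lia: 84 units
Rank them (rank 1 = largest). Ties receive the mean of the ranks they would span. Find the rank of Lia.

2.5

Sorted (descending): 88, 84, 84, 54, 43, 24, 23, 21
The 2 values of 84 occupy positions 2–3 → average rank (2+3)/2 = 2.5.
Lia has value 84 units → rank 2.5.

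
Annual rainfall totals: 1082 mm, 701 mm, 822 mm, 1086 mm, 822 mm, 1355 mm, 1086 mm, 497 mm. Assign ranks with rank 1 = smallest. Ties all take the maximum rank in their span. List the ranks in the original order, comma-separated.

Sorted (ascending): 497, 701, 822, 822, 1082, 1086, 1086, 1355
The 2 values of 822 occupy positions 3–4 → each gets rank 4.
The 2 values of 1086 occupy positions 6–7 → each gets rank 7.

5, 2, 4, 7, 4, 8, 7, 1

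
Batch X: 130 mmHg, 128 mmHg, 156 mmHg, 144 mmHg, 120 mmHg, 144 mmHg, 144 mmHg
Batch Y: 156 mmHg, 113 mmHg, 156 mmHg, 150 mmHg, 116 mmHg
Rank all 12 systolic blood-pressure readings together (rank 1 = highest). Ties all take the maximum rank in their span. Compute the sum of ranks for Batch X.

Sorted (descending): 156, 156, 156, 150, 144, 144, 144, 130, 128, 120, 116, 113
The 3 values of 156 occupy positions 1–3 → each gets rank 3.
The 3 values of 144 occupy positions 5–7 → each gets rank 7.
Batch X values → pooled ranks: 130→8, 128→9, 156→3, 144→7, 120→10, 144→7, 144→7
Rank sum = 8 + 9 + 3 + 7 + 10 + 7 + 7 = 51

51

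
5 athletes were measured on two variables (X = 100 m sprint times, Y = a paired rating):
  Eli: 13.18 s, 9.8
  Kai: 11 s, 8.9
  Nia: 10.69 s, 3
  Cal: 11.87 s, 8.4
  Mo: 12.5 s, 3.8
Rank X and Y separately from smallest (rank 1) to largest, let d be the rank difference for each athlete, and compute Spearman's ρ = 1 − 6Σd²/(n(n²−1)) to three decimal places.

Ranks of variable 1: 5, 2, 1, 3, 4
Ranks of variable 2: 5, 4, 1, 3, 2
d = r₁ − r₂: 0, -2, 0, 0, 2
d²: 0, 4, 0, 0, 4; Σd² = 8
ρ = 1 − 6·8/(5·24) = 1 − 48/120 = 0.600

0.600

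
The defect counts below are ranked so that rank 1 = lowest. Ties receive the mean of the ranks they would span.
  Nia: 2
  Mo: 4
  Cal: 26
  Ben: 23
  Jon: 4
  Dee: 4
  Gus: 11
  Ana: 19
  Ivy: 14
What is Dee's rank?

Sorted (ascending): 2, 4, 4, 4, 11, 14, 19, 23, 26
The 3 values of 4 occupy positions 2–4 → average rank 3.
Dee has value 4 → rank 3.

3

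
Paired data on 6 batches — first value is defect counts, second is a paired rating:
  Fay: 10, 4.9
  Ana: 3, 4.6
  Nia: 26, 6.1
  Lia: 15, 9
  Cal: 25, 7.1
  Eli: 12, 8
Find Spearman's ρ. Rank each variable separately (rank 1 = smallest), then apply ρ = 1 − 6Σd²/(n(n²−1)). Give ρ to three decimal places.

Ranks of variable 1: 2, 1, 6, 4, 5, 3
Ranks of variable 2: 2, 1, 3, 6, 4, 5
d = r₁ − r₂: 0, 0, 3, -2, 1, -2
d²: 0, 0, 9, 4, 1, 4; Σd² = 18
ρ = 1 − 6·18/(6·35) = 1 − 108/210 = 0.486

0.486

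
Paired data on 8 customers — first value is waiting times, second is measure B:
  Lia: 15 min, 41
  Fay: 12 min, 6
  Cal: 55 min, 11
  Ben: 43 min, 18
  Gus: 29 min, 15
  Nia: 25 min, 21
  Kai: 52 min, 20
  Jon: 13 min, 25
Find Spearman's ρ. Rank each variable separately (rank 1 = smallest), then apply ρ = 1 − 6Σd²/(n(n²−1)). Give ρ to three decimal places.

Ranks of variable 1: 3, 1, 8, 6, 5, 4, 7, 2
Ranks of variable 2: 8, 1, 2, 4, 3, 6, 5, 7
d = r₁ − r₂: -5, 0, 6, 2, 2, -2, 2, -5
d²: 25, 0, 36, 4, 4, 4, 4, 25; Σd² = 102
ρ = 1 − 6·102/(8·63) = 1 − 612/504 = -0.214

-0.214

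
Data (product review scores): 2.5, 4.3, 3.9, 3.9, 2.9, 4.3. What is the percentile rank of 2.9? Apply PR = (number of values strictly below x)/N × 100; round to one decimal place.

16.7

N = 6.
Strictly below 2.9: 1. Equal to 2.9: 1.
PR = 1/6 × 100 = 16.7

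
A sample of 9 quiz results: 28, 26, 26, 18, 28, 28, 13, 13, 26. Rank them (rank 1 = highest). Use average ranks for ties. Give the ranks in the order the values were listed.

Sorted (descending): 28, 28, 28, 26, 26, 26, 18, 13, 13
The 3 values of 28 occupy positions 1–3 → average rank 2.
The 3 values of 26 occupy positions 4–6 → average rank 5.
The 2 values of 13 occupy positions 8–9 → average rank (8+9)/2 = 8.5.

2, 5, 5, 7, 2, 2, 8.5, 8.5, 5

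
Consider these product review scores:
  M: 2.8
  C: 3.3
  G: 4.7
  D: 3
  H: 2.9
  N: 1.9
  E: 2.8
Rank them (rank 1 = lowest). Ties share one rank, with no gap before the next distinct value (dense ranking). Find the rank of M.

2

Sorted (ascending): 1.9, 2.8, 2.8, 2.9, 3, 3.3, 4.7
The 2 values of 2.8 share dense rank 2.
Remaining distinct values take the next consecutive integers.
M has value 2.8 → rank 2.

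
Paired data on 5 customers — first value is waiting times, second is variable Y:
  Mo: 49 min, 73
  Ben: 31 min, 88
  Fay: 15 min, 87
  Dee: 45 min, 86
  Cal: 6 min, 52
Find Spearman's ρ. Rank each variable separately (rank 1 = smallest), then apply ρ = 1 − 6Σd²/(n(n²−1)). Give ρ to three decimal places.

0.100

Ranks of variable 1: 5, 3, 2, 4, 1
Ranks of variable 2: 2, 5, 4, 3, 1
d = r₁ − r₂: 3, -2, -2, 1, 0
d²: 9, 4, 4, 1, 0; Σd² = 18
ρ = 1 − 6·18/(5·24) = 1 − 108/120 = 0.100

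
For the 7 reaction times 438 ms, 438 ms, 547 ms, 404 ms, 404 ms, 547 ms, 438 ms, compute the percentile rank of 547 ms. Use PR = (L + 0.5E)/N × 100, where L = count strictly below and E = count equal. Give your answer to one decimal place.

85.7

N = 7.
Strictly below 547: 5. Equal to 547: 2.
PR = (5 + 0.5·2)/7 × 100 = 85.7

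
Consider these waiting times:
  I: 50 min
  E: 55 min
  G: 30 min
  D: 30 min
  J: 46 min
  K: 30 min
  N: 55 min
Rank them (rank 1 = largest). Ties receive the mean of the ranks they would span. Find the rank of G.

Sorted (descending): 55, 55, 50, 46, 30, 30, 30
The 2 values of 55 occupy positions 1–2 → average rank (1+2)/2 = 1.5.
The 3 values of 30 occupy positions 5–7 → average rank 6.
G has value 30 min → rank 6.

6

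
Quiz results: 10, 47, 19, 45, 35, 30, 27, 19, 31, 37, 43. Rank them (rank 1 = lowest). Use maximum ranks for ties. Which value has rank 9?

43

Sorted (ascending): 10, 19, 19, 27, 30, 31, 35, 37, 43, 45, 47
The 2 values of 19 occupy positions 2–3 → each gets rank 3.
Rank 9 → value 43.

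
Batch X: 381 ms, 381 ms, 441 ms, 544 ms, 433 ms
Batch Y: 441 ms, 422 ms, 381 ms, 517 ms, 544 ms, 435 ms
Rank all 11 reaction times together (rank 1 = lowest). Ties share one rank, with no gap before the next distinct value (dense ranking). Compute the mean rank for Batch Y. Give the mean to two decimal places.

4.17

Sorted (ascending): 381, 381, 381, 422, 433, 435, 441, 441, 517, 544, 544
The 3 values of 381 share dense rank 1.
The 2 values of 441 share dense rank 5.
The 2 values of 544 share dense rank 7.
Remaining distinct values take the next consecutive integers.
Batch Y values → pooled ranks: 441→5, 422→2, 381→1, 517→6, 544→7, 435→4
Mean rank = (5 + 2 + 1 + 6 + 7 + 4) / 6 = 4.17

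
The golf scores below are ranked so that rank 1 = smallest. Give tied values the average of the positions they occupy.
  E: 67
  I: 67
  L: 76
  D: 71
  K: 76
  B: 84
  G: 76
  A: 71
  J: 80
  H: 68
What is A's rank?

Sorted (ascending): 67, 67, 68, 71, 71, 76, 76, 76, 80, 84
The 2 values of 67 occupy positions 1–2 → average rank (1+2)/2 = 1.5.
The 2 values of 71 occupy positions 4–5 → average rank (4+5)/2 = 4.5.
The 3 values of 76 occupy positions 6–8 → average rank 7.
A has value 71 → rank 4.5.

4.5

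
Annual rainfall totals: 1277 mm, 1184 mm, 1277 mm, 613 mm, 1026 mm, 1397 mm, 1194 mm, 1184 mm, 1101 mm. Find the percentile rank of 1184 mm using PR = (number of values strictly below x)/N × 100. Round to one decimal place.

N = 9.
Strictly below 1184: 3. Equal to 1184: 2.
PR = 3/9 × 100 = 33.3

33.3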